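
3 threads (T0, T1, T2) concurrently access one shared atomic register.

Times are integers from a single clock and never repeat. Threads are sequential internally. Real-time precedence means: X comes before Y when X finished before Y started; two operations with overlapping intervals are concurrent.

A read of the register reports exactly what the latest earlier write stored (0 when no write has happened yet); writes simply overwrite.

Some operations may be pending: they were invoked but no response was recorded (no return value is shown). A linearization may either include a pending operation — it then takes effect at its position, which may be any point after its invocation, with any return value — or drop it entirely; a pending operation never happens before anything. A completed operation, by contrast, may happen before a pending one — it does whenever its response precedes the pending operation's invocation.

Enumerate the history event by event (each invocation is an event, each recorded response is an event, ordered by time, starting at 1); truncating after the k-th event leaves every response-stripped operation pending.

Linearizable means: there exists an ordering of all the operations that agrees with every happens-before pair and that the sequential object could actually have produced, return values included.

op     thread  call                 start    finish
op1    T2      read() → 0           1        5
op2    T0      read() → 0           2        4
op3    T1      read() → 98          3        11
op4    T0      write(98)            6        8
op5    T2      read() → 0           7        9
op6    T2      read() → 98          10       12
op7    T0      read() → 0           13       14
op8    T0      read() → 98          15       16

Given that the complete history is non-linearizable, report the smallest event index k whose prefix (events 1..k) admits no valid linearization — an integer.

events 1..13 are linearizable; a witness order is op1, op2, op5, op4, op3, op6:
1. op1 read() → 0, leaving value 0
2. op2 read() → 0, leaving value 0
3. op5 read() → 0, leaving value 0
4. op4 write(98), leaving value 98
5. op3 read() → 98, leaving value 98
6. op6 read() → 98, leaving value 98
once event 14 joins (op7's response, time 14), exhaustive search finds no witness
take op1, op2, op3, op4, op5, op6, op7: step 3 already fails, because op3 read() → 98 cannot occur there
take op1, op2, op3, op5, op4, op6, op7: step 3 already fails, because op3 read() → 98 cannot occur there

14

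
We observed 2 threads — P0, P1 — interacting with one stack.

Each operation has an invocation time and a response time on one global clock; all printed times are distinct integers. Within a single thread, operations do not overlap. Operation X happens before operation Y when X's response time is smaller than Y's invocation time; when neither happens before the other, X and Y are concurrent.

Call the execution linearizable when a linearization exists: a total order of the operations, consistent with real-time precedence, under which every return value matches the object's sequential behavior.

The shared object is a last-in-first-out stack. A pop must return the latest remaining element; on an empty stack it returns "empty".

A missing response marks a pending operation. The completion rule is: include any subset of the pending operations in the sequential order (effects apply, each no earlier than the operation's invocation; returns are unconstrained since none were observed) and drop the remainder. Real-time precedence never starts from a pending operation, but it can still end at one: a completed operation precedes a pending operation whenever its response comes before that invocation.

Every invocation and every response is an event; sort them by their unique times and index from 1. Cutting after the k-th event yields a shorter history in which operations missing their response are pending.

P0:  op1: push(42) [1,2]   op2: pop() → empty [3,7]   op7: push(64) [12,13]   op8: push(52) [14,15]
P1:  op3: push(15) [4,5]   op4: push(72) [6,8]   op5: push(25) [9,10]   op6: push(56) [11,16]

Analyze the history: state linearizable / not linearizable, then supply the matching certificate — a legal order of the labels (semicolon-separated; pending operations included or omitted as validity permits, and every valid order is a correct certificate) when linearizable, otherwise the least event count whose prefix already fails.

not linearizable — minimal violating prefix: 7 events

the violation lands at event 7, op2's response at time 7: events 1..6 linearize, events 1..7 do not
real-time-consistent orders of the 3 completed operations: 2 — all fail the stack replay
including or dropping the 1 pending operation (op4) in any combination fails
e.g. op1, op2, op3 (pending dropped): illegal at step 2, since op2 pop() → empty cannot apply there
e.g. op1, op3, op2 (pending dropped): illegal at step 3, since op2 pop() → empty cannot apply there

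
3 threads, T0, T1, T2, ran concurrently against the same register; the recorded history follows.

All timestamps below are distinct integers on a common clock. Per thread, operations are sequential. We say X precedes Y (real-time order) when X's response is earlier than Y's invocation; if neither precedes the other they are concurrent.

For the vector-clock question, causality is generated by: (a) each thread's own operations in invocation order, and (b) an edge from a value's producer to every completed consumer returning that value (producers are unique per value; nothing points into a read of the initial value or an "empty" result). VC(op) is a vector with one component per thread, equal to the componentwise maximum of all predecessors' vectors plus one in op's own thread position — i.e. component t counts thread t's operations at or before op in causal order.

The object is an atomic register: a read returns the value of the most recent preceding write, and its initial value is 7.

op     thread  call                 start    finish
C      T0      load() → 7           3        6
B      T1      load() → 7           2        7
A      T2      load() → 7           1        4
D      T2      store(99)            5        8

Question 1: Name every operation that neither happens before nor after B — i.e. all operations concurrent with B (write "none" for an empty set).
Answer: A, C, D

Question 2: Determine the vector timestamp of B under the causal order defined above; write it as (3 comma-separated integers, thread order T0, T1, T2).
Answer: (0, 1, 0)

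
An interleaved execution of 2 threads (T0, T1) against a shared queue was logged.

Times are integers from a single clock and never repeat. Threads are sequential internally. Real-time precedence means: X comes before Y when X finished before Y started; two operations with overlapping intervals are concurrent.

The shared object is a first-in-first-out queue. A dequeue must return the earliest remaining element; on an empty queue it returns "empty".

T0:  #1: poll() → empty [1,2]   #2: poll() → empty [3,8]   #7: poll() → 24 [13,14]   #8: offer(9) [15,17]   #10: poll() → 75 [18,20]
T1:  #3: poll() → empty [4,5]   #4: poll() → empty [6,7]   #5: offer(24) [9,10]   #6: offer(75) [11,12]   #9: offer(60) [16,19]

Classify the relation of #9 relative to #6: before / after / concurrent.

#9 spans [16,19], #6 spans [11,12]
resp(#6)=12 < inv(#9)=16

after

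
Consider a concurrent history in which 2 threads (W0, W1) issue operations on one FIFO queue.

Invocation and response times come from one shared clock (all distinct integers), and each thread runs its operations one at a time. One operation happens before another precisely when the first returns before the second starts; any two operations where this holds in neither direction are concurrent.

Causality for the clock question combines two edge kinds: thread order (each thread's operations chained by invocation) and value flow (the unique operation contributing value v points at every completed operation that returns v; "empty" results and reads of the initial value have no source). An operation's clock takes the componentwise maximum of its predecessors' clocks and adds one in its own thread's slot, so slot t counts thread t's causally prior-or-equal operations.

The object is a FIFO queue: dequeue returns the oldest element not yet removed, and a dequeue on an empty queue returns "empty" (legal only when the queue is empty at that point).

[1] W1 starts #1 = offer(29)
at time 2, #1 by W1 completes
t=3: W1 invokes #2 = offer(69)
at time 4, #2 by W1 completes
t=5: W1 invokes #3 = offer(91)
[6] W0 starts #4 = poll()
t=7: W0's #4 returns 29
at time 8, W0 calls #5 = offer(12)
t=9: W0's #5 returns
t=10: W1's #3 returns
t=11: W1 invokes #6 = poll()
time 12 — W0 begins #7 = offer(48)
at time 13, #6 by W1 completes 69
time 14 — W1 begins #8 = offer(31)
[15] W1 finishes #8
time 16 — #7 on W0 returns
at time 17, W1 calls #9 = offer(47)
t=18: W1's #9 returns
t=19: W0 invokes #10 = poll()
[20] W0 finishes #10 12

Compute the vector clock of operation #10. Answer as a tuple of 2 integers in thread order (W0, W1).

(4, 1)

VC(#1, invoked at 1): no causal predecessors; +1 on W1 → (0, 1)
#2, invoked 3, takes VC(#1)=(0, 1) under max, adds 1 for W1 → (0, 2)
#4, invoked 6, takes VC(#1)=(0, 1) under max, adds 1 for W0 → (1, 1)
#3, invoked 5, takes VC(#2)=(0, 2) under max, adds 1 for W1 → (0, 3)
#5, invoked 8, takes VC(#4)=(1, 1) under max, adds 1 for W0 → (2, 1)
#6, invoked 11, takes VC(#2)=(0, 2), VC(#3)=(0, 3) under max, adds 1 for W1 → (0, 4)
#7, invoked 12, takes VC(#5)=(2, 1) under max, adds 1 for W0 → (3, 1)
#8, invoked 14, takes VC(#6)=(0, 4) under max, adds 1 for W1 → (0, 5)
#10, invoked 19, takes VC(#5)=(2, 1), VC(#7)=(3, 1) under max, adds 1 for W0 → (4, 1)
#9, invoked 17, takes VC(#8)=(0, 5) under max, adds 1 for W1 → (0, 6)
target: VC(#10) = (4, 1)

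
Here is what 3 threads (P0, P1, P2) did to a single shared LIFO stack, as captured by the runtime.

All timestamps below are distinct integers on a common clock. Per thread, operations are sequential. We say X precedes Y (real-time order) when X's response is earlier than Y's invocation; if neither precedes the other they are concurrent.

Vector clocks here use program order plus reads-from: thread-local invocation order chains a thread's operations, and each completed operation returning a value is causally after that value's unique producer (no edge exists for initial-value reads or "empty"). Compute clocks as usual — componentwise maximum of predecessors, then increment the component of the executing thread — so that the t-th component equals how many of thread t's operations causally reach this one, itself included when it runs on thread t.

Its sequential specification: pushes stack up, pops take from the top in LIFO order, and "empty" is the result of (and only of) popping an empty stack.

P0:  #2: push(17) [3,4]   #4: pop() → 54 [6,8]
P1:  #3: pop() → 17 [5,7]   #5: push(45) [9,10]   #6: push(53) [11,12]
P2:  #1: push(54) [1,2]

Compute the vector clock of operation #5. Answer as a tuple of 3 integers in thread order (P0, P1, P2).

#1 (invocation 1): nothing precedes it; P2's component alone gives (0, 0, 1)
#2 (invocation 3): nothing precedes it; P0's component alone gives (1, 0, 0)
VC(#3, invoked at 5): max of VC(#2)=(1, 0, 0), then +1 on thread P1 → (1, 1, 0)
VC(#5, invoked at 9): max of VC(#3)=(1, 1, 0), then +1 on thread P1 → (1, 2, 0)
VC(#4, invoked at 6): max of VC(#1)=(0, 0, 1), VC(#2)=(1, 0, 0), then +1 on thread P0 → (2, 0, 1)
VC(#6, invoked at 11): max of VC(#5)=(1, 2, 0), then +1 on thread P1 → (1, 3, 0)
target: VC(#5) = (1, 2, 0)

(1, 2, 0)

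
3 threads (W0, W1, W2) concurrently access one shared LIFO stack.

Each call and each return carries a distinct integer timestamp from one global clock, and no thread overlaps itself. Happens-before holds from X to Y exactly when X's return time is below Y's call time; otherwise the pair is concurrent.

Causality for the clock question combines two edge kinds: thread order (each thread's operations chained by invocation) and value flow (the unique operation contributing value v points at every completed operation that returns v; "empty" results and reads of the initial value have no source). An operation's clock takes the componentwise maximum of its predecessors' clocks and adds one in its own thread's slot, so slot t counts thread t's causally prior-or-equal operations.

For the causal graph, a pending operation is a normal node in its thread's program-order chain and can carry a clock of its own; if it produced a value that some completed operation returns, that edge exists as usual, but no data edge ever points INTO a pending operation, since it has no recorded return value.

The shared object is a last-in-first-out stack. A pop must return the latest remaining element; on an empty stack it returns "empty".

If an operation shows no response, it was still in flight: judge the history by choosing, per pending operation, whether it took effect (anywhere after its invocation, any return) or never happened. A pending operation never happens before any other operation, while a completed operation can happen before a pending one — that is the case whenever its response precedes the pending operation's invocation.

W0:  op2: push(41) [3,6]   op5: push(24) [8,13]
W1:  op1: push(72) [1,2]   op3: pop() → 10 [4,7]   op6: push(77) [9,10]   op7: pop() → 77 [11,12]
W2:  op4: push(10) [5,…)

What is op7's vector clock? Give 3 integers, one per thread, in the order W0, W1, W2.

root op op4, invoked 5: fresh clock plus W2's own tick → (0, 0, 1)
root op op1, invoked 1: fresh clock plus W1's own tick → (0, 1, 0)
root op op2, invoked 3: fresh clock plus W0's own tick → (1, 0, 0)
op5, invoked 8, takes VC(op2)=(1, 0, 0) under max, adds 1 for W0 → (2, 0, 0)
op3, invoked 4, takes VC(op1)=(0, 1, 0), VC(op4)=(0, 0, 1) under max, adds 1 for W1 → (0, 2, 1)
op6, invoked 9, takes VC(op3)=(0, 2, 1) under max, adds 1 for W1 → (0, 3, 1)
op7, invoked 11, takes VC(op6)=(0, 3, 1) under max, adds 1 for W1 → (0, 4, 1)
target: VC(op7) = (0, 4, 1)

(0, 4, 1)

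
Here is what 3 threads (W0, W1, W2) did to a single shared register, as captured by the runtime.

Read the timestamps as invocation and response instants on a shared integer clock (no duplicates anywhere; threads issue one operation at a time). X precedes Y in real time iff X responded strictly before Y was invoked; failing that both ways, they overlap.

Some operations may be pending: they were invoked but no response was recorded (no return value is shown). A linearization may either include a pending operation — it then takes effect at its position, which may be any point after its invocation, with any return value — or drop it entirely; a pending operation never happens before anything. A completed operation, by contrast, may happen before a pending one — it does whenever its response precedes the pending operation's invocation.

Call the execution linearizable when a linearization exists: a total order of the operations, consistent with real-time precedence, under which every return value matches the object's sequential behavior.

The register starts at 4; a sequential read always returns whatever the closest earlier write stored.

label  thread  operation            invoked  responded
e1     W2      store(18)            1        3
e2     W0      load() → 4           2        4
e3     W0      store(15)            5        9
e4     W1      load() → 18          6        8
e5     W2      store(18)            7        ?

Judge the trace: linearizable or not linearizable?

a witness: e2, e1, e3, e5, e4
step 1: e2 load() → 4 — value 4
step 2: e1 store(18) — value 18
step 3: e3 store(15) — value 15
step 4: e5 store(18) (pending, included) — value 18
step 5: e4 load() → 18 — value 18

linearizable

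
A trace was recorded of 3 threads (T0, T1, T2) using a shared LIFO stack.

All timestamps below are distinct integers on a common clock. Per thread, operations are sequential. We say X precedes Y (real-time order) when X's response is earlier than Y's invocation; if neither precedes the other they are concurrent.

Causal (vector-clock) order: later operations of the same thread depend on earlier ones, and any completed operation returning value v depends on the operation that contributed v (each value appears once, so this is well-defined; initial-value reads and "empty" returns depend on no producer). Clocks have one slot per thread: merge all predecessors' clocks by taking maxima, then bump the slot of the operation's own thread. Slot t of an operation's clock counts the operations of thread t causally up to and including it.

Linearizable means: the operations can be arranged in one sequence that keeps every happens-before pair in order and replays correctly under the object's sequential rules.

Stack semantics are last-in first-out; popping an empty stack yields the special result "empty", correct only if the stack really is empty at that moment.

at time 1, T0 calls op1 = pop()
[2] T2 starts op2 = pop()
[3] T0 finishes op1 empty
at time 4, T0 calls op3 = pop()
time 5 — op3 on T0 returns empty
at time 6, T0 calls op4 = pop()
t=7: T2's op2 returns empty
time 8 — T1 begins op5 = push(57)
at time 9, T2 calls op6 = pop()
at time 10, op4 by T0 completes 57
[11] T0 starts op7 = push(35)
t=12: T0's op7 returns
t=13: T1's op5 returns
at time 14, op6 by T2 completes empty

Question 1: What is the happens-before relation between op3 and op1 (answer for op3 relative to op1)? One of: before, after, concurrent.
after

op3 spans [4,5], op1 spans [1,3]
resp(op1)=3 < inv(op3)=4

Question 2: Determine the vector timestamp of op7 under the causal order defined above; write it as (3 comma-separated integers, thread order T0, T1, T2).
(4, 1, 0)

op2, invoked 2, has no incoming edges; only T2's bump applies → (0, 0, 1)
op5, invoked 8, has no incoming edges; only T1's bump applies → (0, 1, 0)
op1, invoked 1, has no incoming edges; only T0's bump applies → (1, 0, 0)
op6 (invocation 9): componentwise max over VC(op2)=(0, 0, 1), +1 at T2, giving (0, 0, 2)
op3 (invocation 4): componentwise max over VC(op1)=(1, 0, 0), +1 at T0, giving (2, 0, 0)
op4 (invocation 6): componentwise max over VC(op3)=(2, 0, 0), VC(op5)=(0, 1, 0), +1 at T0, giving (3, 1, 0)
op7 (invocation 11): componentwise max over VC(op4)=(3, 1, 0), +1 at T0, giving (4, 1, 0)
target: VC(op7) = (4, 1, 0)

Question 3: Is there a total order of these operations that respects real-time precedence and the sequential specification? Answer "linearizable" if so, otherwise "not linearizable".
linearizable

witness order: op1, op2, op3, op5, op4, op6, op7
1. op1 pop() → empty, leaving stack <>
2. op2 pop() → empty, leaving stack <>
3. op3 pop() → empty, leaving stack <>
4. op5 push(57), leaving stack <57>
5. op4 pop() → 57, leaving stack <>
6. op6 pop() → empty, leaving stack <>
7. op7 push(35), leaving stack <35>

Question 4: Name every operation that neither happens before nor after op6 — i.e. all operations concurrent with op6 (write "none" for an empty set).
op4, op5, op7

op6 spans [9,14]: anything still running between times 9 and 14 counts as concurrent
op1 [1,3]: before
op2 [2,7]: before
op3 [4,5]: before
op4 [6,10]: concurrent
op5 [8,13]: concurrent
op7 [11,12]: concurrent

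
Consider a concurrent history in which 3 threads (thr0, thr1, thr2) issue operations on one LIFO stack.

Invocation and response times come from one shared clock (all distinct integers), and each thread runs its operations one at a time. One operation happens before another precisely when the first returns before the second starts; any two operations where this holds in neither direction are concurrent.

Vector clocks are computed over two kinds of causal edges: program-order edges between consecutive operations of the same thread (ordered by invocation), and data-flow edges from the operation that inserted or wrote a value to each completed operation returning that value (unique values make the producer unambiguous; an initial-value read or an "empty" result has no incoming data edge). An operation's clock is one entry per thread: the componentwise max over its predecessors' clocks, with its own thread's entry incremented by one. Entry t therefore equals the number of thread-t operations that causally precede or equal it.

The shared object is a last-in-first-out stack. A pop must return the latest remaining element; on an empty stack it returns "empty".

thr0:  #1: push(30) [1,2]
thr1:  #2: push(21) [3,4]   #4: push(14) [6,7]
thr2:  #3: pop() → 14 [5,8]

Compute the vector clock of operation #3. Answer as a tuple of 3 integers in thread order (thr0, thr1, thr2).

(0, 2, 1)

VC(#2, invoked at 3): no causal predecessors; +1 on thr1 → (0, 1, 0)
VC(#1, invoked at 1): no causal predecessors; +1 on thr0 → (1, 0, 0)
VC(#4, invoked at 6): max of VC(#2)=(0, 1, 0), then +1 on thread thr1 → (0, 2, 0)
VC(#3, invoked at 5): max of VC(#4)=(0, 2, 0), then +1 on thread thr2 → (0, 2, 1)
target: VC(#3) = (0, 2, 1)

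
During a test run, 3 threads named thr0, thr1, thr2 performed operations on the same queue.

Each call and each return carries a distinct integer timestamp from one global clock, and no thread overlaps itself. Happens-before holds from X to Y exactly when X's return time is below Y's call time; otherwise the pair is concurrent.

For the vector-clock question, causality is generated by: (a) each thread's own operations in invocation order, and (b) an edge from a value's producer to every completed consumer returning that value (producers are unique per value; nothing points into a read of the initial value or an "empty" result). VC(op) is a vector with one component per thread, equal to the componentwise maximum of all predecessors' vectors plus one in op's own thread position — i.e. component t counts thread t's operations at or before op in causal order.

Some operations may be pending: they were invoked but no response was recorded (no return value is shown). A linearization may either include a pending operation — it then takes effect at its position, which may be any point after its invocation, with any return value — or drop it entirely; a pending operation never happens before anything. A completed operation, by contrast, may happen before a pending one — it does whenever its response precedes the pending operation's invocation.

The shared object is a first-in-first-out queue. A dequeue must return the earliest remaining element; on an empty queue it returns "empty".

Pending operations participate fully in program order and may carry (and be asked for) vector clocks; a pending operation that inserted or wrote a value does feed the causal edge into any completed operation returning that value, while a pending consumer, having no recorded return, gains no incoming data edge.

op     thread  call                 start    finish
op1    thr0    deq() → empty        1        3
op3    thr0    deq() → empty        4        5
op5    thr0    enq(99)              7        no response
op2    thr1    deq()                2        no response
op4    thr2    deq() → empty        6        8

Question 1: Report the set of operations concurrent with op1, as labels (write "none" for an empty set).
Answer: op2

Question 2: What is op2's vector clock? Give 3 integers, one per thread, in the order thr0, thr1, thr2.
Answer: (0, 1, 0)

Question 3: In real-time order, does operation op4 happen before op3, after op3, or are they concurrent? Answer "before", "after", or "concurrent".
Answer: after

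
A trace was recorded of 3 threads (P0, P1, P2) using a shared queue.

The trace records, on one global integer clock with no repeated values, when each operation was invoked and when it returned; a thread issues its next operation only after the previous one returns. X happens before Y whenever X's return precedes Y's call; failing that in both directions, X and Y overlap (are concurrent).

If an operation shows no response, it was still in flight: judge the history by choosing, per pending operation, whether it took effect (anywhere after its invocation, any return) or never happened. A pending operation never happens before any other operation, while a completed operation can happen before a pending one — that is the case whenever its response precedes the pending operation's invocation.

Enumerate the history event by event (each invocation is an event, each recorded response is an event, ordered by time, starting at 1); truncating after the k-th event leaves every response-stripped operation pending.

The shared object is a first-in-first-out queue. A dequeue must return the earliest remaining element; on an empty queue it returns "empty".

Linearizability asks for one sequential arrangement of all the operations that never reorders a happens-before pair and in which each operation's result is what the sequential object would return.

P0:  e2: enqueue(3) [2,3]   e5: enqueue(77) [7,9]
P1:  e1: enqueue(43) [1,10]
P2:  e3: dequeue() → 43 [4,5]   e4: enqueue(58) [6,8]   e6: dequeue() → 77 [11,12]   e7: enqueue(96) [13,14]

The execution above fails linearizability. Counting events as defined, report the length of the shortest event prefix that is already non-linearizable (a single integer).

a valid linearization of events 1..11 exists, for instance e1, e2, e3, e4, e5:
after step 1 (e1 enqueue(43)): queue <43>
after step 2 (e2 enqueue(3)): queue <43,3>
after step 3 (e3 dequeue() → 43): queue <3>
after step 4 (e4 enqueue(58)): queue <3,58>
after step 5 (e5 enqueue(77)): queue <3,58,77>
include event 12 — e6 responding at 12 — and every candidate order breaks
for example e1, e2, e3, e4, e5, e6 fails at step 6: e6 dequeue() → 77 is not legal there
for example e1, e2, e3, e5, e4, e6 fails at step 6: e6 dequeue() → 77 is not legal there

12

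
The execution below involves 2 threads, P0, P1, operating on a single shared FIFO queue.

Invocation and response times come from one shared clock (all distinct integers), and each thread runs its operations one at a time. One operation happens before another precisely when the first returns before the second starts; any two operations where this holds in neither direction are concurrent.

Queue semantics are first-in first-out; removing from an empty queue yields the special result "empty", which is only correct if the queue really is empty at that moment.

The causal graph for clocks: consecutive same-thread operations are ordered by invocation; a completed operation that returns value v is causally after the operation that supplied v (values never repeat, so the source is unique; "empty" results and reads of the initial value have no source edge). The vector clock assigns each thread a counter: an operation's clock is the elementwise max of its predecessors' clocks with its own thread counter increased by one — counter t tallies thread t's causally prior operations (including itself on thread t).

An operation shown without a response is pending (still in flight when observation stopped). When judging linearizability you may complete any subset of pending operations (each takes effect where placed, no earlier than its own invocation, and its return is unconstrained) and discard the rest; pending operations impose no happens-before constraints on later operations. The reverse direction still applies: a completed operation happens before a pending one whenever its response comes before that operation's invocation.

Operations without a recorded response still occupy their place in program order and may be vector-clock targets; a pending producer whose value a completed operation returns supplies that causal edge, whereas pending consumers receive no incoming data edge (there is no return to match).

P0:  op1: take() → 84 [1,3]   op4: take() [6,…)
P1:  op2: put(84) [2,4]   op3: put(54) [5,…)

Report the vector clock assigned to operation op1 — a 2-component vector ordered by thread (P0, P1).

(1, 1)

invoked at 2, op2 has no predecessors; its own P1 bump gives (0, 1)
op3 (invocation 5): componentwise max over VC(op2)=(0, 1), +1 at P1, giving (0, 2)
op1 (invocation 1): componentwise max over VC(op2)=(0, 1), +1 at P0, giving (1, 1)
op4 (invocation 6): componentwise max over VC(op1)=(1, 1), +1 at P0, giving (2, 1)
target: VC(op1) = (1, 1)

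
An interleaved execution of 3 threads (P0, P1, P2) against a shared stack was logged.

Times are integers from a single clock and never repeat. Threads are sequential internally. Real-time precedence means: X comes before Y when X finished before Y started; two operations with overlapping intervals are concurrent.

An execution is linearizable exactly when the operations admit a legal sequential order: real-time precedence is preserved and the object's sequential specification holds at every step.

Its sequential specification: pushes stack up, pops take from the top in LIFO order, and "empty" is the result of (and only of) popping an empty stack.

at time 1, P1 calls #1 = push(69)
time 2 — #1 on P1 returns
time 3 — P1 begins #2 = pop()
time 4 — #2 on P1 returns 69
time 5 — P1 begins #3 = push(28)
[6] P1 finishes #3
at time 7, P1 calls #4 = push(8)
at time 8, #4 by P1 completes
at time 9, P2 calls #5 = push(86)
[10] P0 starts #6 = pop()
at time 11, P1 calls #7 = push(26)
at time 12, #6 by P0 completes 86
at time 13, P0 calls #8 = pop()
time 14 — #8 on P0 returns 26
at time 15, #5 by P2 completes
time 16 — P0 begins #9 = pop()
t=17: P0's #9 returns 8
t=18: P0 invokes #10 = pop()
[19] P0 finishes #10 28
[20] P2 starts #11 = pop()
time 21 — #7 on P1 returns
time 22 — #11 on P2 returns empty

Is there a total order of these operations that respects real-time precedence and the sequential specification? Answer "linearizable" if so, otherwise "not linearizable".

witness order: #1, #2, #3, #4, #5, #6, #7, #8, #9, #10, #11
1. #1 push(69), leaving stack <69>
2. #2 pop() → 69, leaving stack <>
3. #3 push(28), leaving stack <28>
4. #4 push(8), leaving stack <28,8>
5. #5 push(86), leaving stack <28,8,86>
6. #6 pop() → 86, leaving stack <28,8>
7. #7 push(26), leaving stack <28,8,26>
8. #8 pop() → 26, leaving stack <28,8>
9. #9 pop() → 8, leaving stack <28>
10. #10 pop() → 28, leaving stack <>
11. #11 pop() → empty, leaving stack <>

linearizable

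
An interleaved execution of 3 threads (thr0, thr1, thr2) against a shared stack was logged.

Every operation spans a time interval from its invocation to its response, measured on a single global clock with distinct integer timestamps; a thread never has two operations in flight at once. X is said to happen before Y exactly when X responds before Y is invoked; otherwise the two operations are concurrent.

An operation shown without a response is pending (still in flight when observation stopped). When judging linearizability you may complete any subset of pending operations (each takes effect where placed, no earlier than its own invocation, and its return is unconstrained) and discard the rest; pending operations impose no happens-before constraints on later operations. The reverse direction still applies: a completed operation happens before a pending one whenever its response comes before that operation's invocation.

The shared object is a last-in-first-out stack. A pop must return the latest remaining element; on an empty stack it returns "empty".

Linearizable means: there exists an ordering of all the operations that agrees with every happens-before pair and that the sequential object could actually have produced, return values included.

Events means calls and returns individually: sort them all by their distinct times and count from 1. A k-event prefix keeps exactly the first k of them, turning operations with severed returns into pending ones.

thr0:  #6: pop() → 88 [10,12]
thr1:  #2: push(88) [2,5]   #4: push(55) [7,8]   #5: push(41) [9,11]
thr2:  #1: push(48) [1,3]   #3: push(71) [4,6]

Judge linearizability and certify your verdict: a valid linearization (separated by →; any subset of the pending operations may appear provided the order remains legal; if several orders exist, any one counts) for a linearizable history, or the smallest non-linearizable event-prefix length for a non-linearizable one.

the violation lands at event 12, #6's response at time 12: events 1..11 linearize, events 1..12 do not
every one of the 6 real-time-consistent orders over 6 completed stack ops fails the sequential spec
take #1, #2, #3, #4, #5, #6: step 6 already fails, because #6 pop() → 88 cannot occur there
take #1, #2, #3, #4, #6, #5: step 5 already fails, because #6 pop() → 88 cannot occur there

not linearizable — minimal violating prefix: 12 events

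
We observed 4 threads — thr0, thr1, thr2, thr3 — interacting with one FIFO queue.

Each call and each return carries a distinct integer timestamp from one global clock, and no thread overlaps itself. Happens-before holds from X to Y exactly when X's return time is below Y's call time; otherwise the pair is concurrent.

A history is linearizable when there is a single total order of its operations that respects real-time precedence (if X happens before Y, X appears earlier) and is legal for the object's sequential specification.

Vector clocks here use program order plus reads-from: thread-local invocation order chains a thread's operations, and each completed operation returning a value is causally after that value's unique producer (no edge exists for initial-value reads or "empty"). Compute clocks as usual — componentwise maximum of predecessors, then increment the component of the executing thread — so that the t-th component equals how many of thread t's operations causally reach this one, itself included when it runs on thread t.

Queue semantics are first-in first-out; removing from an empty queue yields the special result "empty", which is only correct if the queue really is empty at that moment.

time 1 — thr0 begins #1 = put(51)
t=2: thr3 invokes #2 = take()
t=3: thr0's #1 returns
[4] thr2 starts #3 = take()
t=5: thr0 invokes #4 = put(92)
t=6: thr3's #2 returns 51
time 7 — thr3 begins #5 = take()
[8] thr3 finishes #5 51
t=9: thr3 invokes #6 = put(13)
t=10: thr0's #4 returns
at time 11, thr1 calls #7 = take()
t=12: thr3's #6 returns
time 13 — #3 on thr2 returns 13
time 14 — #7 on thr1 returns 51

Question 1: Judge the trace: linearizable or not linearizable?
through event 7 a valid linearization exists; event 8 (#5 responding at time 8) ends that
3 completed operations, 2 real-time-consistent orders — every FIFO queue replay fails
every completion of the 2 pending operations (#3, #4) was checked; none linearizes
e.g. #1, #2, #5 (pending dropped): illegal at step 3, since #5 take() → 51 cannot apply there
e.g. #2, #1, #5 (pending dropped): illegal at step 1, since #2 take() → 51 cannot apply there

not linearizable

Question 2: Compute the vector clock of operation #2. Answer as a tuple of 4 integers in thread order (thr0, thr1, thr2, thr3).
#1 (invocation 1): nothing precedes it; thr0's component alone gives (1, 0, 0, 0)
VC(#2, invoked at 2): max of VC(#1)=(1, 0, 0, 0), then +1 on thread thr3 → (1, 0, 0, 1)
VC(#7, invoked at 11): max of VC(#1)=(1, 0, 0, 0), then +1 on thread thr1 → (1, 1, 0, 0)
VC(#4, invoked at 5): max of VC(#1)=(1, 0, 0, 0), then +1 on thread thr0 → (2, 0, 0, 0)
VC(#5, invoked at 7): max of VC(#1)=(1, 0, 0, 0), VC(#2)=(1, 0, 0, 1), then +1 on thread thr3 → (1, 0, 0, 2)
VC(#6, invoked at 9): max of VC(#5)=(1, 0, 0, 2), then +1 on thread thr3 → (1, 0, 0, 3)
VC(#3, invoked at 4): max of VC(#6)=(1, 0, 0, 3), then +1 on thread thr2 → (1, 0, 1, 3)
target: VC(#2) = (1, 0, 0, 1)

(1, 0, 0, 1)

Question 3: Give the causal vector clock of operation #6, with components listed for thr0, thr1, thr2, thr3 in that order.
invoked at 1, #1 has no predecessors; its own thr0 bump gives (1, 0, 0, 0)
from VC(#1)=(1, 0, 0, 0), #2 (invoked 2) maxes components and bumps thr3 → (1, 0, 0, 1)
from VC(#1)=(1, 0, 0, 0), #7 (invoked 11) maxes components and bumps thr1 → (1, 1, 0, 0)
from VC(#1)=(1, 0, 0, 0), #4 (invoked 5) maxes components and bumps thr0 → (2, 0, 0, 0)
from VC(#1)=(1, 0, 0, 0), VC(#2)=(1, 0, 0, 1), #5 (invoked 7) maxes components and bumps thr3 → (1, 0, 0, 2)
from VC(#5)=(1, 0, 0, 2), #6 (invoked 9) maxes components and bumps thr3 → (1, 0, 0, 3)
from VC(#6)=(1, 0, 0, 3), #3 (invoked 4) maxes components and bumps thr2 → (1, 0, 1, 3)
target: VC(#6) = (1, 0, 0, 3)

(1, 0, 0, 3)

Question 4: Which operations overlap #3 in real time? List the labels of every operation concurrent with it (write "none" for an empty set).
#3 spans [4,13]; an op avoiding the whole window 4..13 is ordered, any other is concurrent
#1 [1,3]: before
#2 [2,6]: concurrent
#4 [5,10]: concurrent
#5 [7,8]: concurrent
#6 [9,12]: concurrent
#7 [11,14]: concurrent

#2, #4, #5, #6, #7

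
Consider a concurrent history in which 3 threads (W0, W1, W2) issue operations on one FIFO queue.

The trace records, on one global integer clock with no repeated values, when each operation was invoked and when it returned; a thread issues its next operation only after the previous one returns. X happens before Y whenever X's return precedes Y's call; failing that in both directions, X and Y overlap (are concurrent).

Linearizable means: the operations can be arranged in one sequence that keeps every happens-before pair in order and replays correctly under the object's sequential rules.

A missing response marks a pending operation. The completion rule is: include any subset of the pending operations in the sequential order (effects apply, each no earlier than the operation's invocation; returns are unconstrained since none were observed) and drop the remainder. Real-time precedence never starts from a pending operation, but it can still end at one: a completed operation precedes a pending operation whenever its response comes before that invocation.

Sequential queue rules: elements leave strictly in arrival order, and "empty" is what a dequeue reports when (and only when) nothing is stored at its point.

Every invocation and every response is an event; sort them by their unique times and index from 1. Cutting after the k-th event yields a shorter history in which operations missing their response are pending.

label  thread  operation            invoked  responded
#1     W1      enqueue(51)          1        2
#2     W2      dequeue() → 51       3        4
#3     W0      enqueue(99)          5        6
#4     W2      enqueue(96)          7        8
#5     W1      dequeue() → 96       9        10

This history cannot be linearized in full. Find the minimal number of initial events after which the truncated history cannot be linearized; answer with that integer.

10

events 1..9 are linearizable; a witness order is #1, #2, #3, #4:
after step 1 (#1 enqueue(51)): queue <51>
after step 2 (#2 dequeue() → 51): queue <>
after step 3 (#3 enqueue(99)): queue <99>
after step 4 (#4 enqueue(96)): queue <99,96>
at event 10 (#5's time-10 response) nothing linearizes any more
for example #1, #2, #3, #4, #5 fails at step 5: #5 dequeue() → 96 is not legal there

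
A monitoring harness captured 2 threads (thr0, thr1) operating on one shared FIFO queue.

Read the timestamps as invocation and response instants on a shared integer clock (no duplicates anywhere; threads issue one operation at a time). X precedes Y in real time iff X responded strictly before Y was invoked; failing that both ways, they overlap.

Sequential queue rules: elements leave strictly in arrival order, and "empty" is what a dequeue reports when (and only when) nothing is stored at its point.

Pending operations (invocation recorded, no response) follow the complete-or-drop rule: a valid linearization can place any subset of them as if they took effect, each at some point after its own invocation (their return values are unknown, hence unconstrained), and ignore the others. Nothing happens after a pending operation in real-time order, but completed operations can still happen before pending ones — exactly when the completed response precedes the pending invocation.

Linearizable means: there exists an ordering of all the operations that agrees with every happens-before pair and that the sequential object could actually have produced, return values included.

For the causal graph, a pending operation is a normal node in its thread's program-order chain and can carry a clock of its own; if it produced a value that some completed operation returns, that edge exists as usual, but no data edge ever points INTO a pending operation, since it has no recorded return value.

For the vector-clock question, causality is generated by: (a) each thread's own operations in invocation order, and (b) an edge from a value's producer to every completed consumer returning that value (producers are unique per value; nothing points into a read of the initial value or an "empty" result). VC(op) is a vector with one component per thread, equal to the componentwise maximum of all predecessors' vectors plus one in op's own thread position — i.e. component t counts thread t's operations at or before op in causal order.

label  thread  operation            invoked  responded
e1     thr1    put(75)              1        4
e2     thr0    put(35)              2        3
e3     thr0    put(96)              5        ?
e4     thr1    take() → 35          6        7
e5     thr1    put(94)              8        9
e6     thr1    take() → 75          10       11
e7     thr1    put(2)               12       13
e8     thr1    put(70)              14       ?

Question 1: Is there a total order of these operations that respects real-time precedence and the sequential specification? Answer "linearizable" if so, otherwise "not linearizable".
linearizable

witness order: e2, e1, e3, e4, e5, e6, e7
1. e2 put(35), leaving queue <35>
2. e1 put(75), leaving queue <35,75>
3. e3 put(96) (pending, included), leaving queue <35,75,96>
4. e4 take() → 35, leaving queue <75,96>
5. e5 put(94), leaving queue <75,96,94>
6. e6 take() → 75, leaving queue <96,94>
7. e7 put(2), leaving queue <96,94,2>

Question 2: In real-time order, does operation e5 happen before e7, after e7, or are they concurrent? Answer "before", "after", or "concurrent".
Answer: before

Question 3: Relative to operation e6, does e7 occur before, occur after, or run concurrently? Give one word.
Answer: after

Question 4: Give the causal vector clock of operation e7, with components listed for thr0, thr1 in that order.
Answer: (1, 5)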